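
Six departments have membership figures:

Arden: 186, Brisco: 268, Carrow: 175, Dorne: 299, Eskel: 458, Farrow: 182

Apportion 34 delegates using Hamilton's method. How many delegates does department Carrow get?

Total 1568; standard divisor 1568/34 ≈ 46.118.
Standard quotas: Arden 4.033, Brisco 5.811, Carrow 3.795, Dorne 6.483, Eskel 9.931, Farrow 3.946.
Lower quotas: Arden 4, Brisco 5, Carrow 3, Dorne 6, Eskel 9, Farrow 3 (sum 30, leaving 4 seats).
Remainders in descending order: Farrow 0.946, Eskel 0.931, Brisco 0.811, Carrow 0.795, Dorne 0.483, Arden 0.033.
The surplus seats go to Farrow, Eskel, Brisco, Carrow.
Carrow receives 4.

4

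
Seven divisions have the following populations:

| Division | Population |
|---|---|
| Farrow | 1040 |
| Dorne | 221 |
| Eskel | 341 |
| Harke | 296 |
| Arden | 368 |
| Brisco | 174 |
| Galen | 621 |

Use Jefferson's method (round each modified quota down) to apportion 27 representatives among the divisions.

Standard divisor 3061/27 ≈ 113.37; standard quotas: Farrow 9.173, Dorne 1.949, Eskel 3.008, Harke 2.611, Arden 3.246, Brisco 1.535, Galen 5.478.
Rounding down gives 9, 1, 3, 2, 3, 1, 5 = 24 seats, so the divisor must be adjusted.
With modified divisor 100: modified quotas Farrow 10.400, Dorne 2.210, Eskel 3.410, Harke 2.960, Arden 3.680, Brisco 1.740, Galen 6.210.
Rounding down: Farrow 10, Dorne 2, Eskel 3, Harke 2, Arden 3, Brisco 1, Galen 6 (total 27).

Farrow 10; Dorne 2; Eskel 3; Harke 2; Arden 3; Brisco 1; Galen 6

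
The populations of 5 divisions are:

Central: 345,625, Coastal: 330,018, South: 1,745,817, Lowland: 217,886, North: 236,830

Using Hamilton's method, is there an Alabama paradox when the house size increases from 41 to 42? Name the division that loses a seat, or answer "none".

At 41 seats: Central 5, Coastal 5, South 25, Lowland 3, North 3.
At 42 seats: Central 5, Coastal 5, South 26, Lowland 3, North 3.
No division's allocation decreased.

none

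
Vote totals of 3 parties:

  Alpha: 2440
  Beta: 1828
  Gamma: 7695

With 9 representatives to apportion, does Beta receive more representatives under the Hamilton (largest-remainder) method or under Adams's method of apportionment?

Adams

Hamilton: Alpha 2, Beta 1, Gamma 6.
Adams: Alpha 2, Beta 2, Gamma 5.
Beta gets 1 under Hamilton and 2 under Adams.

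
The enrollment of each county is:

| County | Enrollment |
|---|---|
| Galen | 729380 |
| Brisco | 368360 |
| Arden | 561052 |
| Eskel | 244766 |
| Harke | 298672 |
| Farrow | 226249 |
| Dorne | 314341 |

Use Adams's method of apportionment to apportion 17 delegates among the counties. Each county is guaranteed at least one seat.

Standard divisor 2742820/17 ≈ 161342.353; standard quotas: Galen 4.521, Brisco 2.283, Arden 3.477, Eskel 1.517, Harke 1.851, Farrow 1.402, Dorne 1.948.
Rounding up gives 5, 3, 4, 2, 2, 2, 2 = 20 seats, so the divisor must be adjusted.
With modified divisor 206600: modified quotas Galen 3.530, Brisco 1.783, Arden 2.716, Eskel 1.185, Harke 1.446, Farrow 1.095, Dorne 1.521.
Rounding up: Galen 4, Brisco 2, Arden 3, Eskel 2, Harke 2, Farrow 2, Dorne 2 (total 17).

Galen=4; Brisco=2; Arden=3; Eskel=2; Harke=2; Farrow=2; Dorne=2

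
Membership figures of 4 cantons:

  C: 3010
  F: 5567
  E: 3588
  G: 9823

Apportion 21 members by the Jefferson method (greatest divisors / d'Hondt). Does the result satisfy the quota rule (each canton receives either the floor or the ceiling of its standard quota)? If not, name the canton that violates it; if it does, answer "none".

Standard quotas: C 2.875, F 5.317, E 3.427, G 9.382.
Jefferson allocation: C 3, F 5, E 3, G 10.
Every allocation lies between the lower and upper quota.

none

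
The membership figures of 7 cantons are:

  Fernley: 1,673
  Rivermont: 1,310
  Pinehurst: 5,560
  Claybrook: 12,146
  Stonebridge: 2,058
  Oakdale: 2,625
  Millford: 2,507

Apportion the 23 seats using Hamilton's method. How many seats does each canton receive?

Standard divisor: 27879 ÷ 23 ≈ 1212.13.
Standard quotas: Fernley 1.3802, Rivermont 1.0807, Pinehurst 4.5870, Claybrook 10.0204, Stonebridge 1.6978, Oakdale 2.1656, Millford 2.0683.
Lower quotas: Fernley 1, Rivermont 1, Pinehurst 4, Claybrook 10, Stonebridge 1, Oakdale 2, Millford 2 (sum 21, leaving 2 seats).
Remainders in descending order: Stonebridge 0.6978, Pinehurst 0.5870, Fernley 0.3802, Oakdale 0.1656, Rivermont 0.0807, Millford 0.0683, Claybrook 0.0204.
Largest remainders: Stonebridge, Pinehurst receive the extra seats.

Fernley 1, Rivermont 1, Pinehurst 5, Claybrook 10, Stonebridge 2, Oakdale 2, Millford 2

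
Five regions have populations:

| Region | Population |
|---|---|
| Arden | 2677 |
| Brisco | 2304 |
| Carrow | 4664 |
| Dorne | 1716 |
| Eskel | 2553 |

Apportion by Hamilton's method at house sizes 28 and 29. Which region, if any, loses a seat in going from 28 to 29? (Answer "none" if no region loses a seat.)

At 28 seats: Arden 5, Brisco 5, Carrow 9, Dorne 4, Eskel 5.
At 29 seats: Arden 6, Brisco 5, Carrow 10, Dorne 3, Eskel 5.
Dorne drops from 4 to 3.

Dorne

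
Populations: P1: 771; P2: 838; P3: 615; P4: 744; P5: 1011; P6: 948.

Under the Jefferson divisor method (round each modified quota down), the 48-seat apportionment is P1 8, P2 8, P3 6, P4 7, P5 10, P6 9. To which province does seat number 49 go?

Priority for the next seat is population ÷ (current seats + 1).
Priorities: P1 85.667, P2 93.111, P3 87.857, P4 93.000, P5 91.909, P6 94.800.
Highest priority: P6.

P6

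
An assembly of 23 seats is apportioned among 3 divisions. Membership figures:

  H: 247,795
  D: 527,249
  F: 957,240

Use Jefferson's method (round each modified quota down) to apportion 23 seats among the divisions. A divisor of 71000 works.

With modified divisor 71000: modified quotas H 3.490, D 7.426, F 13.482.
Rounding down: H 3, D 7, F 13 (total 23).

H 3; D 7; F 13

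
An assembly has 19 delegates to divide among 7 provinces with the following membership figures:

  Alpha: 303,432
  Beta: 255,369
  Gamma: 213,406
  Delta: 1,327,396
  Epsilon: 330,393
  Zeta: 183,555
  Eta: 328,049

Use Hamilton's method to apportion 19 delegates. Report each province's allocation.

Total 2941600; standard divisor 2941600/19 ≈ 154821.053.
Standard quotas: Alpha 1.9599, Beta 1.6494, Gamma 1.3784, Delta 8.5737, Epsilon 2.1340, Zeta 1.1856, Eta 2.1189.
Lower quotas: Alpha 1, Beta 1, Gamma 1, Delta 8, Epsilon 2, Zeta 1, Eta 2 (sum 16, leaving 3 seats).
Remainders in descending order: Alpha 0.9599, Beta 0.6494, Delta 0.5737, Gamma 0.3784, Zeta 0.1856, Epsilon 0.1340, Eta 0.1189.
Largest remainders: Alpha, Beta, Delta receive the extra seats.

Alpha 2, Beta 2, Gamma 1, Delta 9, Epsilon 2, Zeta 1, Eta 2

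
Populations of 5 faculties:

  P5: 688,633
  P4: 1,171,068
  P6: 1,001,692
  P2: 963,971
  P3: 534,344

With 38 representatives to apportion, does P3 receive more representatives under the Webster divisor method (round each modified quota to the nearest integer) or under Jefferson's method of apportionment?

Webster

Webster: P5 6, P4 10, P6 9, P2 8, P3 5.
Jefferson: P5 6, P4 10, P6 9, P2 9, P3 4.
P3 gets 5 under Webster and 4 under Jefferson.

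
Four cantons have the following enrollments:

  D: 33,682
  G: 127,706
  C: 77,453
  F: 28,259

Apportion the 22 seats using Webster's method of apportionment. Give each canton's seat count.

Standard divisor 267100/22 ≈ 12140.909; standard quotas: D 2.774, G 10.519, C 6.380, F 2.328.
Rounding to the nearest integer gives D 3, G 11, C 6, F 2 — total 22, matching the house size, so no adjustment is needed.

D 3, G 11, C 6, F 2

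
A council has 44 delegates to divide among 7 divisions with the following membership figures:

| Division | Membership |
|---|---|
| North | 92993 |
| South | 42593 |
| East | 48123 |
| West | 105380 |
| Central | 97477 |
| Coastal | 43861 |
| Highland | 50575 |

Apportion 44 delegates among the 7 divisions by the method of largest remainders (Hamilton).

Total 481002; standard divisor 481002/44 ≈ 10931.864.
Standard quotas: North 8.5066, South 3.8962, East 4.4021, West 9.6397, Central 8.9168, Coastal 4.0122, Highland 4.6264.
Lower quotas: North 8, South 3, East 4, West 9, Central 8, Coastal 4, Highland 4 (sum 40, leaving 4 seats).
Remainders in descending order: Central 0.9168, South 0.8962, West 0.6397, Highland 0.6264, North 0.5066, East 0.4021, Coastal 0.0122.
Largest remainders: Central, South, West, Highland receive the extra seats.

North=8; South=4; East=4; West=10; Central=9; Coastal=4; Highland=5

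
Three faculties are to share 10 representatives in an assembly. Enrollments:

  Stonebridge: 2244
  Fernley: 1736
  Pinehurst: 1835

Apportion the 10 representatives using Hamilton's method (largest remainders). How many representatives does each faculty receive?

Stonebridge: 4; Fernley: 3; Pinehurst: 3

Standard divisor: 5815 ÷ 10 ≈ 581.5.
Standard quotas: Stonebridge 3.859, Fernley 2.985, Pinehurst 3.156.
Lower quotas: Stonebridge 3, Fernley 2, Pinehurst 3 (sum 8, leaving 2 seats).
Remainders in descending order: Fernley 0.985, Stonebridge 0.859, Pinehurst 0.156.
The surplus seats go to Fernley, Stonebridge.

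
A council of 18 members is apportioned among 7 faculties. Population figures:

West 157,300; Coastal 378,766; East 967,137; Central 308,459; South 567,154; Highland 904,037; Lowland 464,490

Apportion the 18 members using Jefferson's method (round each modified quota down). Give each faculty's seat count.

Standard divisor 3747343/18 ≈ 208185.722; standard quotas: West 0.756, Coastal 1.819, East 4.646, Central 1.482, South 2.724, Highland 4.342, Lowland 2.231.
Rounding down gives 0, 1, 4, 1, 2, 4, 2 = 14 seats, so the divisor must be adjusted.
With modified divisor 171000: modified quotas West 0.920, Coastal 2.215, East 5.656, Central 1.804, South 3.317, Highland 5.287, Lowland 2.716.
Rounding down: West 0, Coastal 2, East 5, Central 1, South 3, Highland 5, Lowland 2 (total 18).

West: 0; Coastal: 2; East: 5; Central: 1; South: 3; Highland: 5; Lowland: 2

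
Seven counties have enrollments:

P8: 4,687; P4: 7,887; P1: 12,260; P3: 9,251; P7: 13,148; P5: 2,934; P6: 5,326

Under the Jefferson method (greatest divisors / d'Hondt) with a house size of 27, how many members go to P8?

2

Standard divisor 55493/27 ≈ 2055.296; standard quotas: P8 2.280, P4 3.837, P1 5.965, P3 4.501, P7 6.397, P5 1.428, P6 2.591.
Rounding down gives 2, 3, 5, 4, 6, 1, 2 = 23 seats, so the divisor must be adjusted.
With modified divisor 1800: modified quotas P8 2.604, P4 4.382, P1 6.811, P3 5.139, P7 7.304, P5 1.630, P6 2.959.
Rounding down: P8 2, P4 4, P1 6, P3 5, P7 7, P5 1, P6 2 (total 27).
P8 receives 2.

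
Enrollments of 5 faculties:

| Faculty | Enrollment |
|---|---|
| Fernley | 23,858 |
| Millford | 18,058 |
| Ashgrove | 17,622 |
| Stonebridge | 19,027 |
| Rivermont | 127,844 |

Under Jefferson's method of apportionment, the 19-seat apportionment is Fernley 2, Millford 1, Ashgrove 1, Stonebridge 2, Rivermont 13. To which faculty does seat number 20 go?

Rivermont

Priority for the next seat is population ÷ (current seats + 1).
Priorities: Fernley 7952.667, Millford 9029.000, Ashgrove 8811.000, Stonebridge 6342.333, Rivermont 9131.714.
Highest priority: Rivermont.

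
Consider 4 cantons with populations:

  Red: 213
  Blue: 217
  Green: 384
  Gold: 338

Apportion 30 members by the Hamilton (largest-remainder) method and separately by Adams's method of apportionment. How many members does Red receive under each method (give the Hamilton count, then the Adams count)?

Hamilton: Red 5, Blue 6, Green 10, Gold 9.
Adams: Red 6, Blue 6, Green 10, Gold 8.
Red gets 5 under Hamilton and 6 under Adams.

5 and 6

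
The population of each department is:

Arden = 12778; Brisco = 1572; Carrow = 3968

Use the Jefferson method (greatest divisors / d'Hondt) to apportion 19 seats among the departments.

Standard divisor 18318/19 ≈ 964.105; standard quotas: Arden 13.254, Brisco 1.631, Carrow 4.116.
Rounding down gives 13, 1, 4 = 18 seats, so the divisor must be adjusted.
With modified divisor 900: modified quotas Arden 14.198, Brisco 1.747, Carrow 4.409.
Rounding down: Arden 14, Brisco 1, Carrow 4 (total 19).

Arden=14; Brisco=1; Carrow=4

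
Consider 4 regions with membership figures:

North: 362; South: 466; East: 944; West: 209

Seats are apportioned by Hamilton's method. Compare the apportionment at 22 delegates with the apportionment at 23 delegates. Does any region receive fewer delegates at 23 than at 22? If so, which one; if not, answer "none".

none

At 22 seats: North 4, South 5, East 11, West 2.
At 23 seats: North 4, South 5, East 11, West 3.
No region's allocation decreased.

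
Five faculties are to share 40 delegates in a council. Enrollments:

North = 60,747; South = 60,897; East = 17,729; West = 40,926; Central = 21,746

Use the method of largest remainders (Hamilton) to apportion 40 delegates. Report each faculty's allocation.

Total 202045; standard divisor 202045/40 ≈ 5051.125.
Standard quotas: North 12.0264, South 12.0561, East 3.5099, West 8.1024, Central 4.3052.
Lower quotas: North 12, South 12, East 3, West 8, Central 4 (sum 39, leaving 1 seat).
Remainders in descending order: East 0.5099, Central 0.3052, West 0.1024, South 0.0561, North 0.0264.
Largest remainder: East receives the extra seat.

North 12, South 12, East 4, West 8, Central 4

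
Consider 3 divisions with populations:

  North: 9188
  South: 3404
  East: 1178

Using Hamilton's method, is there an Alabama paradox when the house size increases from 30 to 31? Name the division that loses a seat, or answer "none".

East

At 30 seats: North 20, South 7, East 3.
At 31 seats: North 21, South 8, East 2.
East drops from 3 to 2.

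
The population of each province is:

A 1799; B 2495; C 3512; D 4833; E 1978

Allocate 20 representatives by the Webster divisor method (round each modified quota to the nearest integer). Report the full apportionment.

Standard divisor 14617/20 ≈ 730.85; standard quotas: A 2.462, B 3.414, C 4.805, D 6.613, E 2.706.
Rounding to the nearest integer gives A 2, B 3, C 5, D 7, E 3 — total 20, matching the house size, so no adjustment is needed.

A 2; B 3; C 5; D 7; E 3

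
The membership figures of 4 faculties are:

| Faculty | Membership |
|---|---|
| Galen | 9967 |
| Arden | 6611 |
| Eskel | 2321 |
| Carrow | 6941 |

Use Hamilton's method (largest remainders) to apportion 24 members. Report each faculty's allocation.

Galen 9, Arden 6, Eskel 2, Carrow 7

The standard divisor is 25840/24 ≈ 1076.667.
Standard quotas: Galen 9.2573, Arden 6.1402, Eskel 2.1557, Carrow 6.4467.
Lower quotas: Galen 9, Arden 6, Eskel 2, Carrow 6 (sum 23, leaving 1 seat).
Remainders in descending order: Carrow 0.4467, Galen 0.2573, Eskel 0.1557, Arden 0.1402.
The surplus seat goes to Carrow.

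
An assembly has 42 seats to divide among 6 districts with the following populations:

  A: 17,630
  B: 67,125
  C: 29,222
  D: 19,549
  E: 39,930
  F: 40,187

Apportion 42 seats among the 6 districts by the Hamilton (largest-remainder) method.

Standard divisor: 213643 ÷ 42 ≈ 5086.738.
Standard quotas: A 3.4659, B 13.1961, C 5.7447, D 3.8431, E 7.8498, F 7.9003.
Lower quotas: A 3, B 13, C 5, D 3, E 7, F 7 (sum 38, leaving 4 seats).
Remainders in descending order: F 0.9003, E 0.8498, D 0.8431, C 0.7447, A 0.4659, B 0.1961.
Largest remainders: F, E, D, C receive the extra seats.

A=3, B=13, C=6, D=4, E=8, F=8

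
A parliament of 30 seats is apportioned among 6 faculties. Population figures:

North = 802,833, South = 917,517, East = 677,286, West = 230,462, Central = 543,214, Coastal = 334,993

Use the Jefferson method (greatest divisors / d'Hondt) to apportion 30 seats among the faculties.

North: 7, South: 8, East: 6, West: 2, Central: 4, Coastal: 3

Standard divisor 3506305/30 ≈ 116876.833; standard quotas: North 6.869, South 7.850, East 5.795, West 1.972, Central 4.648, Coastal 2.866.
Rounding down gives 6, 7, 5, 1, 4, 2 = 25 seats, so the divisor must be adjusted.
With modified divisor 110200: modified quotas North 7.285, South 8.326, East 6.146, West 2.091, Central 4.929, Coastal 3.040.
Rounding down: North 7, South 8, East 6, West 2, Central 4, Coastal 3 (total 30).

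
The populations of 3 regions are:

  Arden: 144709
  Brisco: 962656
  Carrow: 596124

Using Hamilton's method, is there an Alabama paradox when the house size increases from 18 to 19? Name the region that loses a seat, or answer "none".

At 18 seats: Arden 2, Brisco 10, Carrow 6.
At 19 seats: Arden 1, Brisco 11, Carrow 7.
Arden drops from 2 to 1.

Arden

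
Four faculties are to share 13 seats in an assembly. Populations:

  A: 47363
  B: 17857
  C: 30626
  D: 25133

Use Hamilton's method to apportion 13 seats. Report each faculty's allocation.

A 5; B 2; C 3; D 3

The standard divisor is 120979/13 ≈ 9306.077.
Standard quotas: A 5.0895, B 1.9189, C 3.2910, D 2.7007.
Lower quotas: A 5, B 1, C 3, D 2 (sum 11, leaving 2 seats).
Remainders in descending order: B 0.9189, D 0.7007, C 0.2910, A 0.0895.
The surplus seats go to B, D.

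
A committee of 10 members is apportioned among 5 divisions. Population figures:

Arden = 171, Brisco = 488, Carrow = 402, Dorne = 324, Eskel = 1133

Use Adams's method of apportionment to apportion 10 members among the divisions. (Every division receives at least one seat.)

Arden 1, Brisco 2, Carrow 2, Dorne 1, Eskel 4

Standard divisor 2518/10 ≈ 251.8; standard quotas: Arden 0.679, Brisco 1.938, Carrow 1.597, Dorne 1.287, Eskel 4.500.
Rounding up gives 1, 2, 2, 2, 5 = 12 seats, so the divisor must be adjusted.
With modified divisor 350: modified quotas Arden 0.489, Brisco 1.394, Carrow 1.149, Dorne 0.926, Eskel 3.237.
Rounding up: Arden 1, Brisco 2, Carrow 2, Dorne 1, Eskel 4 (total 10).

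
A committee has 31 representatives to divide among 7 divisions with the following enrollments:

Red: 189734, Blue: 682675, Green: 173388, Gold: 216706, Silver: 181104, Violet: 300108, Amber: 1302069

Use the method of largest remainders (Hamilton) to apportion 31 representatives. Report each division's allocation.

Total 3045784; standard divisor 3045784/31 ≈ 98251.097.
Standard quotas: Red 1.9311, Blue 6.9483, Green 1.7647, Gold 2.2056, Silver 1.8433, Violet 3.0545, Amber 13.2525.
Lower quotas: Red 1, Blue 6, Green 1, Gold 2, Silver 1, Violet 3, Amber 13 (sum 27, leaving 4 seats).
Remainders in descending order: Blue 0.9483, Red 0.9311, Silver 0.8433, Green 0.7647, Amber 0.2525, Gold 0.2056, Violet 0.0545.
Largest remainders: Blue, Red, Silver, Green receive the extra seats.

Red=2, Blue=7, Green=2, Gold=2, Silver=2, Violet=3, Amber=13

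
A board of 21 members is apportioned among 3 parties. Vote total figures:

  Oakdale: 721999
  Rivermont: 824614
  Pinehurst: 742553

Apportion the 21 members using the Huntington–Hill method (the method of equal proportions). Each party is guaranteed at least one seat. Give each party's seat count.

Oakdale=7, Rivermont=7, Pinehurst=7

With divisor 110800: modified quotas Oakdale 6.516, Rivermont 7.442, Pinehurst 6.702.
Geometric-mean thresholds: Oakdale √(6·7)=6.481, Rivermont √(7·8)=7.483, Pinehurst √(6·7)=6.481.
Each quota rounded against its threshold gives Oakdale 7, Rivermont 7, Pinehurst 7 (total 21).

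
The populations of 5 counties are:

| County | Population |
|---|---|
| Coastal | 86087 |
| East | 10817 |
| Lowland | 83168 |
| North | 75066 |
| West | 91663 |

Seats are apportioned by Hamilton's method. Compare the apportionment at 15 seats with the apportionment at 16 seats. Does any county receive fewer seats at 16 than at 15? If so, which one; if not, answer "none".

At 15 seats: Coastal 4, East 0, Lowland 4, North 3, West 4.
At 16 seats: Coastal 4, East 1, Lowland 4, North 3, West 4.
No county's allocation decreased.

none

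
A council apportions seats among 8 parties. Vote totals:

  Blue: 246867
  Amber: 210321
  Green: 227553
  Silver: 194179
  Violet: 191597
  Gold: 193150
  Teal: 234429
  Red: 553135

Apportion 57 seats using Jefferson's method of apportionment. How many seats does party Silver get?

Standard divisor 2051231/57 ≈ 35986.509; standard quotas: Blue 6.860, Amber 5.844, Green 6.323, Silver 5.396, Violet 5.324, Gold 5.367, Teal 6.514, Red 15.371.
Rounding down gives 6, 5, 6, 5, 5, 5, 6, 15 = 53 seats, so the divisor must be adjusted.
With modified divisor 33000: modified quotas Blue 7.481, Amber 6.373, Green 6.896, Silver 5.884, Violet 5.806, Gold 5.853, Teal 7.104, Red 16.762.
Rounding down: Blue 7, Amber 6, Green 6, Silver 5, Violet 5, Gold 5, Teal 7, Red 16 (total 57).
Silver receives 5.

5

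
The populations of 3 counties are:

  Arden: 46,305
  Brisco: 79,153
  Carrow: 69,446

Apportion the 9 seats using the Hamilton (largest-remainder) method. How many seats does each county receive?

Arden 2, Brisco 4, Carrow 3

Standard divisor: 194904 ÷ 9 = 21656.
Standard quotas: Arden 2.1382, Brisco 3.6550, Carrow 3.2068.
Lower quotas: Arden 2, Brisco 3, Carrow 3 (sum 8, leaving 1 seat).
Remainders in descending order: Brisco 0.6550, Carrow 0.2068, Arden 0.1382.
The surplus seat goes to Brisco.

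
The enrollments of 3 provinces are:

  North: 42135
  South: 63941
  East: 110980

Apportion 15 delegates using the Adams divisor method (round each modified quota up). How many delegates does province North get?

3

Standard divisor 217056/15 ≈ 14470.4; standard quotas: North 2.912, South 4.419, East 7.669.
Rounding up gives 3, 5, 8 = 16 seats, so the divisor must be adjusted.
With modified divisor 15900: modified quotas North 2.650, South 4.021, East 6.980.
Rounding up: North 3, South 5, East 7 (total 15).
North receives 3.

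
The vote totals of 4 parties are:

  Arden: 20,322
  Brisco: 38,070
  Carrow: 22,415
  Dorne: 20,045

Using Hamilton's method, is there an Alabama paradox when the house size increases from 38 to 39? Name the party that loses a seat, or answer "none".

At 38 seats: Arden 8, Brisco 14, Carrow 8, Dorne 8.
At 39 seats: Arden 8, Brisco 15, Carrow 8, Dorne 8.
No party's allocation decreased.

none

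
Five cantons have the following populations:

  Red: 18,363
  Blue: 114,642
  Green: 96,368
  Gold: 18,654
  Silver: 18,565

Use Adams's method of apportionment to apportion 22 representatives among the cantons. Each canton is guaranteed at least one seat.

Standard divisor 266592/22 ≈ 12117.818; standard quotas: Red 1.515, Blue 9.461, Green 7.953, Gold 1.539, Silver 1.532.
Rounding up gives 2, 10, 8, 2, 2 = 24 seats, so the divisor must be adjusted.
With modified divisor 14000: modified quotas Red 1.312, Blue 8.189, Green 6.883, Gold 1.332, Silver 1.326.
Rounding up: Red 2, Blue 9, Green 7, Gold 2, Silver 2 (total 22).

Red: 2, Blue: 9, Green: 7, Gold: 2, Silver: 2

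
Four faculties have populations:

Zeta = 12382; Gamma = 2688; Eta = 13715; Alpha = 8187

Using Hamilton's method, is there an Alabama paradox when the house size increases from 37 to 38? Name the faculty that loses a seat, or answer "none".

At 37 seats: Zeta 12, Gamma 3, Eta 14, Alpha 8.
At 38 seats: Zeta 13, Gamma 3, Eta 14, Alpha 8.
No faculty's allocation decreased.

none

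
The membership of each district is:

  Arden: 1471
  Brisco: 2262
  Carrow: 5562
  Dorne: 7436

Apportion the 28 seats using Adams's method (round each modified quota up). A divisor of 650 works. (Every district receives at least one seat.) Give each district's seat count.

Arden: 3, Brisco: 4, Carrow: 9, Dorne: 12

With modified divisor 650: modified quotas Arden 2.263, Brisco 3.480, Carrow 8.557, Dorne 11.440.
Rounding up: Arden 3, Brisco 4, Carrow 9, Dorne 12 (total 28).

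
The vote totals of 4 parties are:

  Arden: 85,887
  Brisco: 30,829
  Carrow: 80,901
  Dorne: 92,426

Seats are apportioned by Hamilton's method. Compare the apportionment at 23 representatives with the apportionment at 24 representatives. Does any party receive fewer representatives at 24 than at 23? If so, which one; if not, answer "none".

At 23 seats: Arden 7, Brisco 3, Carrow 6, Dorne 7.
At 24 seats: Arden 7, Brisco 2, Carrow 7, Dorne 8.
Brisco drops from 3 to 2.

Brisco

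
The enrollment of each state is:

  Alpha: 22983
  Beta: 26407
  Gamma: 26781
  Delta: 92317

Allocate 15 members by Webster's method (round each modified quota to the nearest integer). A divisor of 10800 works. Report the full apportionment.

Alpha: 2; Beta: 2; Gamma: 2; Delta: 9

With modified divisor 10800: modified quotas Alpha 2.128, Beta 2.445, Gamma 2.480, Delta 8.548.
Rounding to the nearest integer: Alpha 2, Beta 2, Gamma 2, Delta 9 (total 15).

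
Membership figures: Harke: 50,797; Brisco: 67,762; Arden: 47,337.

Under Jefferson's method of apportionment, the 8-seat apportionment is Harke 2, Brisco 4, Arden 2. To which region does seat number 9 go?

Harke

Priority for the next seat is population ÷ (current seats + 1).
Priorities: Harke 16932.333, Brisco 13552.400, Arden 15779.000.
Highest priority: Harke.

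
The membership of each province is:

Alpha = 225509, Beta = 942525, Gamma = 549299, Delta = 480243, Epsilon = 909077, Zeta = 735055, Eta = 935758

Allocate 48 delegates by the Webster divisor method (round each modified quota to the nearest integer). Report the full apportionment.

Alpha=2, Beta=10, Gamma=6, Delta=5, Epsilon=9, Zeta=7, Eta=9

Standard divisor 4777466/48 ≈ 99530.542; standard quotas: Alpha 2.266, Beta 9.470, Gamma 5.519, Delta 4.825, Epsilon 9.134, Zeta 7.385, Eta 9.402.
Rounding to the nearest integer gives 2, 9, 6, 5, 9, 7, 9 = 47 seats, so the divisor must be adjusted.
With modified divisor 98900: modified quotas Alpha 2.280, Beta 9.530, Gamma 5.554, Delta 4.856, Epsilon 9.192, Zeta 7.432, Eta 9.462.
Rounding to the nearest integer: Alpha 2, Beta 10, Gamma 6, Delta 5, Epsilon 9, Zeta 7, Eta 9 (total 48).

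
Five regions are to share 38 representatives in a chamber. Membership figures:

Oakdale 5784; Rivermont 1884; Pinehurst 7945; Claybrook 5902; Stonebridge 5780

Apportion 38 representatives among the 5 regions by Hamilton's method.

Total 27295; standard divisor 27295/38 ≈ 718.289.
Standard quotas: Oakdale 8.0525, Rivermont 2.6229, Pinehurst 11.0610, Claybrook 8.2167, Stonebridge 8.0469.
Lower quotas: Oakdale 8, Rivermont 2, Pinehurst 11, Claybrook 8, Stonebridge 8 (sum 37, leaving 1 seat).
Remainders in descending order: Rivermont 0.6229, Claybrook 0.2167, Pinehurst 0.0610, Oakdale 0.0525, Stonebridge 0.0469.
The surplus seat goes to Rivermont.

Oakdale 8, Rivermont 3, Pinehurst 11, Claybrook 8, Stonebridge 8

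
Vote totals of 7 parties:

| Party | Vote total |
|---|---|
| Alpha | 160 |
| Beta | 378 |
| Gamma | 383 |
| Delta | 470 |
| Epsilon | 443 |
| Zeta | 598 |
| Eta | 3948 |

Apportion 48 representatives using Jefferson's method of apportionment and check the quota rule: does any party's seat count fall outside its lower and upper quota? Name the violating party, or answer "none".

Standard quotas: Alpha 1.204, Beta 2.844, Gamma 2.882, Delta 3.536, Epsilon 3.333, Zeta 4.499, Eta 29.703.
Jefferson allocation: Alpha 1, Beta 3, Gamma 3, Delta 3, Epsilon 3, Zeta 4, Eta 31.
Eta has quota 29.703 (lower 29, upper 30) but receives 31 — outside the quota interval.

Eta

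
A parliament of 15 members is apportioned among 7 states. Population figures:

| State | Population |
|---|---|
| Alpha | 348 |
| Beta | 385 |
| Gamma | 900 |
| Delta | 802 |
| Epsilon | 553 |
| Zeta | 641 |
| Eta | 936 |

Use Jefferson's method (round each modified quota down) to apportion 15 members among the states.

Standard divisor 4565/15 ≈ 304.333; standard quotas: Alpha 1.143, Beta 1.265, Gamma 2.957, Delta 2.635, Epsilon 1.817, Zeta 2.106, Eta 3.076.
Rounding down gives 1, 1, 2, 2, 1, 2, 3 = 12 seats, so the divisor must be adjusted.
With modified divisor 250: modified quotas Alpha 1.392, Beta 1.540, Gamma 3.600, Delta 3.208, Epsilon 2.212, Zeta 2.564, Eta 3.744.
Rounding down: Alpha 1, Beta 1, Gamma 3, Delta 3, Epsilon 2, Zeta 2, Eta 3 (total 15).

Alpha 1; Beta 1; Gamma 3; Delta 3; Epsilon 2; Zeta 2; Eta 3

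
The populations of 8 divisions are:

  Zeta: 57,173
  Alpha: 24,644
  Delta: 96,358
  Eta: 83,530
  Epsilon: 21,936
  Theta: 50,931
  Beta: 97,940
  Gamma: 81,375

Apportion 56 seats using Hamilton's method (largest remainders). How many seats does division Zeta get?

Total 513887; standard divisor 513887/56 ≈ 9176.554.
Standard quotas: Zeta 6.2303, Alpha 2.6855, Delta 10.5005, Eta 9.1025, Epsilon 2.3904, Theta 5.5501, Beta 10.6729, Gamma 8.8677.
Lower quotas: Zeta 6, Alpha 2, Delta 10, Eta 9, Epsilon 2, Theta 5, Beta 10, Gamma 8 (sum 52, leaving 4 seats).
Remainders in descending order: Gamma 0.8677, Alpha 0.6855, Beta 0.6729, Theta 0.5501, Delta 0.5005, Epsilon 0.3904, Zeta 0.2303, Eta 0.1025.
The surplus seats go to Gamma, Alpha, Beta, Theta.
Zeta receives 6.

6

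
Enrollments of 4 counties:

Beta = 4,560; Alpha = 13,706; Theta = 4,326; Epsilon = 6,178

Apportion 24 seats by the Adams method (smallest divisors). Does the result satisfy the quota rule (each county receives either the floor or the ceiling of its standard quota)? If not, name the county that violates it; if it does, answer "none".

Standard quotas: Beta 3.804, Alpha 11.434, Theta 3.609, Epsilon 5.154.
Adams allocation: Beta 4, Alpha 11, Theta 4, Epsilon 5.
Every allocation lies between the lower and upper quota.

none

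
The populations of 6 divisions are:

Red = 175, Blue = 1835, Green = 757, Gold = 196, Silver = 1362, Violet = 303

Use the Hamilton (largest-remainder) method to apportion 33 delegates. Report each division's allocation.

Red=1; Blue=13; Green=6; Gold=1; Silver=10; Violet=2

Total 4628; standard divisor 4628/33 ≈ 140.242.
Standard quotas: Red 1.248, Blue 13.084, Green 5.398, Gold 1.398, Silver 9.712, Violet 2.161.
Lower quotas: Red 1, Blue 13, Green 5, Gold 1, Silver 9, Violet 2 (sum 31, leaving 2 seats).
Remainders in descending order: Silver 0.712, Green 0.398, Gold 0.398, Red 0.248, Violet 0.161, Blue 0.084.
Largest remainders: Silver, Green receive the extra seats.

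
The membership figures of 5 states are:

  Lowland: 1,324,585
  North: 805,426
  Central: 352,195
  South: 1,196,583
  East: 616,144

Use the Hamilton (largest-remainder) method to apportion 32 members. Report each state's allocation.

The standard divisor is 4294933/32 ≈ 134216.656.
Standard quotas: Lowland 9.8690, North 6.0009, Central 2.6241, South 8.9153, East 4.5907.
Lower quotas: Lowland 9, North 6, Central 2, South 8, East 4 (sum 29, leaving 3 seats).
Remainders in descending order: South 0.9153, Lowland 0.8690, Central 0.6241, East 0.5907, North 0.0009.
Largest remainders: South, Lowland, Central receive the extra seats.

Lowland: 10; North: 6; Central: 3; South: 9; East: 4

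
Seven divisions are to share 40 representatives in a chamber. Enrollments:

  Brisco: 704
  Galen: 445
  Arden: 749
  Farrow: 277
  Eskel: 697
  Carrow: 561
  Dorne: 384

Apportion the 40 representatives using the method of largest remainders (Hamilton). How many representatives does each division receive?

Brisco 7; Galen 5; Arden 8; Farrow 3; Eskel 7; Carrow 6; Dorne 4

The standard divisor is 3817/40 ≈ 95.425.
Standard quotas: Brisco 7.378, Galen 4.663, Arden 7.849, Farrow 2.903, Eskel 7.304, Carrow 5.879, Dorne 4.024.
Lower quotas: Brisco 7, Galen 4, Arden 7, Farrow 2, Eskel 7, Carrow 5, Dorne 4 (sum 36, leaving 4 seats).
Remainders in descending order: Farrow 0.903, Carrow 0.879, Arden 0.849, Galen 0.663, Brisco 0.378, Eskel 0.304, Dorne 0.024.
Largest remainders: Farrow, Carrow, Arden, Galen receive the extra seats.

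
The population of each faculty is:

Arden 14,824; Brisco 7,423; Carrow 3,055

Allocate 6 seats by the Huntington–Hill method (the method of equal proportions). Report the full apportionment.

Arden=3; Brisco=2; Carrow=1

With divisor 4764: modified quotas Arden 3.112, Brisco 1.558, Carrow 0.641.
Geometric-mean thresholds: Arden √(3·4)=3.464, Brisco √(1·2)=1.414, Carrow (min 1).
Each quota rounded against its threshold gives Arden 3, Brisco 2, Carrow 1 (total 6).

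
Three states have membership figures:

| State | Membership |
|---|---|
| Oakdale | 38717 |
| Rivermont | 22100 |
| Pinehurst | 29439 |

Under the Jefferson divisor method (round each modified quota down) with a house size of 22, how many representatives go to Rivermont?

Standard divisor 90256/22 ≈ 4102.545; standard quotas: Oakdale 9.437, Rivermont 5.387, Pinehurst 7.176.
Rounding down gives 9, 5, 7 = 21 seats, so the divisor must be adjusted.
With modified divisor 3800: modified quotas Oakdale 10.189, Rivermont 5.816, Pinehurst 7.747.
Rounding down: Oakdale 10, Rivermont 5, Pinehurst 7 (total 22).
Rivermont receives 5.

5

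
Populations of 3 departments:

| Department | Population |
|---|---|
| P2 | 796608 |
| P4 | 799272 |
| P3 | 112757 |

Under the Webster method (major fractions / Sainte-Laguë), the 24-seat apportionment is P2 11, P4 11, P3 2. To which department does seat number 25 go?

P4

Priority for the next seat is population ÷ (current seats + 0.5).
Priorities: P2 69270.261, P4 69501.913, P3 45102.800.
Highest priority: P4.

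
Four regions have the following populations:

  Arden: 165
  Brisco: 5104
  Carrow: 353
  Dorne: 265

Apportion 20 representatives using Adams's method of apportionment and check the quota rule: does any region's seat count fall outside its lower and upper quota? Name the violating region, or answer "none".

Standard quotas: Arden 0.561, Brisco 17.340, Carrow 1.199, Dorne 0.900.
Adams allocation: Arden 1, Brisco 16, Carrow 2, Dorne 1.
Brisco has quota 17.340 (lower 17, upper 18) but receives 16 — outside the quota interval.

Brisco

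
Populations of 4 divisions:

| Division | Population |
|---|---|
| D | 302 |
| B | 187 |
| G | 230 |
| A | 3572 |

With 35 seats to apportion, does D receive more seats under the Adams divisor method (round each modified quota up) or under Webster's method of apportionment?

Adams

Adams: D 3, B 2, G 2, A 28.
Webster: D 2, B 2, G 2, A 29.
D gets 3 under Adams and 2 under Webster.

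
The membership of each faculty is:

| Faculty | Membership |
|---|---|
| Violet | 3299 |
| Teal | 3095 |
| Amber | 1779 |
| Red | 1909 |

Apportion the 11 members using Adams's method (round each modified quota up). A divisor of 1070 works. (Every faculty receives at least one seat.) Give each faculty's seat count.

With modified divisor 1070: modified quotas Violet 3.083, Teal 2.893, Amber 1.663, Red 1.784.
Rounding up: Violet 4, Teal 3, Amber 2, Red 2 (total 11).

Violet 4, Teal 3, Amber 2, Red 2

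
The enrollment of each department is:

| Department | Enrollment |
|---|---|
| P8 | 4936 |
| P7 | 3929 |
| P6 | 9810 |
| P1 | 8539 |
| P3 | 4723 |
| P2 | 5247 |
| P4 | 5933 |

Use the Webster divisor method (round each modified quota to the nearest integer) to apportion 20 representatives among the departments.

Standard divisor 43117/20 ≈ 2155.85; standard quotas: P8 2.290, P7 1.822, P6 4.550, P1 3.961, P3 2.191, P2 2.434, P4 2.752.
Rounding to the nearest integer gives P8 2, P7 2, P6 5, P1 4, P3 2, P2 2, P4 3 — total 20, matching the house size, so no adjustment is needed.

P8=2, P7=2, P6=5, P1=4, P3=2, P2=2, P4=3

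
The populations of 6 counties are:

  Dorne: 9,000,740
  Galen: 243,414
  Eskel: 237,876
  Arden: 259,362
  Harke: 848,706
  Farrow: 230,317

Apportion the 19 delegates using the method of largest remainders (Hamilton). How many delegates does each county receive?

Dorne 16, Galen 0, Eskel 0, Arden 1, Harke 2, Farrow 0

The standard divisor is 10820415/19 ≈ 569495.526.
Standard quotas: Dorne 15.8048, Galen 0.4274, Eskel 0.4177, Arden 0.4554, Harke 1.4903, Farrow 0.4044.
Lower quotas: Dorne 15, Galen 0, Eskel 0, Arden 0, Harke 1, Farrow 0 (sum 16, leaving 3 seats).
Remainders in descending order: Dorne 0.8048, Harke 0.4903, Arden 0.4554, Galen 0.4274, Eskel 0.4177, Farrow 0.4044.
The surplus seats go to Dorne, Harke, Arden.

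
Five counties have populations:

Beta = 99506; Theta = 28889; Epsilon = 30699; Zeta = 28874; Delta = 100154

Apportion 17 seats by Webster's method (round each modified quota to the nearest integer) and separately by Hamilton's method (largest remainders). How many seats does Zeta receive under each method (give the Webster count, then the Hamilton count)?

2 and 1

Webster: Beta 5, Theta 2, Epsilon 2, Zeta 2, Delta 6.
Hamilton: Beta 6, Theta 2, Epsilon 2, Zeta 1, Delta 6.
Zeta gets 2 under Webster and 1 under Hamilton.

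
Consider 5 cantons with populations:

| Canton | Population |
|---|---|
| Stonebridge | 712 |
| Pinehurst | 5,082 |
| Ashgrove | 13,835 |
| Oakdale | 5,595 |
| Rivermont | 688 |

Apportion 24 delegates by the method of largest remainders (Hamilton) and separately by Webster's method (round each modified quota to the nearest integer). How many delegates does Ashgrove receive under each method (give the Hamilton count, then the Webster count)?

13 and 12

Hamilton: Stonebridge 1, Pinehurst 5, Ashgrove 13, Oakdale 5, Rivermont 0.
Webster: Stonebridge 1, Pinehurst 5, Ashgrove 12, Oakdale 5, Rivermont 1.
Ashgrove gets 13 under Hamilton and 12 under Webster.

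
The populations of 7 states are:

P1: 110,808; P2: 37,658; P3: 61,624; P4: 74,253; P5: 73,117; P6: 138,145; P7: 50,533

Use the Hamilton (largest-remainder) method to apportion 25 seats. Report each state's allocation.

P1: 5, P2: 2, P3: 3, P4: 4, P5: 3, P6: 6, P7: 2

Standard divisor: 546138 ÷ 25 ≈ 21845.52.
Standard quotas: P1 5.0723, P2 1.7238, P3 2.8209, P4 3.3990, P5 3.3470, P6 6.3237, P7 2.3132.
Lower quotas: P1 5, P2 1, P3 2, P4 3, P5 3, P6 6, P7 2 (sum 22, leaving 3 seats).
Remainders in descending order: P3 0.8209, P2 0.7238, P4 0.3990, P5 0.3470, P6 0.3237, P7 0.3132, P1 0.0723.
Largest remainders: P3, P2, P4 receive the extra seats.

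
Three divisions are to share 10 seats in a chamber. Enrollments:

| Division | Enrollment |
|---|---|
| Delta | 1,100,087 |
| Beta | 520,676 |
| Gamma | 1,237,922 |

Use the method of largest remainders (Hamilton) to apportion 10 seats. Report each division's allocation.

The standard divisor is 2858685/10 ≈ 285868.5.
Standard quotas: Delta 3.8482, Beta 1.8214, Gamma 4.3304.
Lower quotas: Delta 3, Beta 1, Gamma 4 (sum 8, leaving 2 seats).
Remainders in descending order: Delta 0.8482, Beta 0.8214, Gamma 0.3304.
Largest remainders: Delta, Beta receive the extra seats.

Delta 4, Beta 2, Gamma 4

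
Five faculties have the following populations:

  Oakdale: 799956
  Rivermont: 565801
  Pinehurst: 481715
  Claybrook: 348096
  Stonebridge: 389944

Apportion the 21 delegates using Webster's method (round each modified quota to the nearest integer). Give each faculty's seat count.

Standard divisor 2585512/21 ≈ 123119.619; standard quotas: Oakdale 6.497, Rivermont 4.596, Pinehurst 3.913, Claybrook 2.827, Stonebridge 3.167.
Rounding to the nearest integer gives Oakdale 6, Rivermont 5, Pinehurst 4, Claybrook 3, Stonebridge 3 — total 21, matching the house size, so no adjustment is needed.

Oakdale 6; Rivermont 5; Pinehurst 4; Claybrook 3; Stonebridge 3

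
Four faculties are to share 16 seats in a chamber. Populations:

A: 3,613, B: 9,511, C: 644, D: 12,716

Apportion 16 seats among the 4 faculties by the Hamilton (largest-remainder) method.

The standard divisor is 26484/16 ≈ 1655.25.
Standard quotas: A 2.1828, B 5.7460, C 0.3891, D 7.6822.
Lower quotas: A 2, B 5, C 0, D 7 (sum 14, leaving 2 seats).
Remainders in descending order: B 0.7460, D 0.6822, C 0.3891, A 0.1828.
Largest remainders: B, D receive the extra seats.

A=2, B=6, C=0, D=8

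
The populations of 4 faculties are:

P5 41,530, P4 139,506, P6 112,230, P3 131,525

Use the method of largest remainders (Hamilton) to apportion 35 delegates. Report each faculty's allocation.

P5 3, P4 12, P6 9, P3 11

Standard divisor: 424791 ÷ 35 ≈ 12136.886.
Standard quotas: P5 3.4218, P4 11.4944, P6 9.2470, P3 10.8368.
Lower quotas: P5 3, P4 11, P6 9, P3 10 (sum 33, leaving 2 seats).
Remainders in descending order: P3 0.8368, P4 0.4944, P5 0.4218, P6 0.2470.
Largest remainders: P3, P4 receive the extra seats.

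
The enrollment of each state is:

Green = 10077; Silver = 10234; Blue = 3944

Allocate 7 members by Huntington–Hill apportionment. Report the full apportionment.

With divisor 3534: modified quotas Green 2.851, Silver 2.896, Blue 1.116.
Geometric-mean thresholds: Green √(2·3)=2.449, Silver √(2·3)=2.449, Blue √(1·2)=1.414.
Each quota rounded against its threshold gives Green 3, Silver 3, Blue 1 (total 7).

Green=3, Silver=3, Blue=1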